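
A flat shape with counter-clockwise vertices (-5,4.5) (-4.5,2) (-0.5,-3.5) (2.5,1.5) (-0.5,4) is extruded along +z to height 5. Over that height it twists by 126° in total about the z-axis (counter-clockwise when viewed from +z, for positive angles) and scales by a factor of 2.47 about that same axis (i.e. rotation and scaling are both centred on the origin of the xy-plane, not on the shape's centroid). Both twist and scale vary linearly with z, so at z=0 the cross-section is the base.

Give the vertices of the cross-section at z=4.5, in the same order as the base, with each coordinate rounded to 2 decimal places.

Cross-section at z=4.5: (-4.98,-14.81) (-0.11,-11.44) (7.92,2.16) (-5.50,3.95) (-8.07,-4.76)

t = z/height = 4.5/5 = 0.9
s = 1 + (scale-1)·z/height = 1 + (2.47-1)·4.5/5 = 2.323000
θ = twist·z/height = 126°·4.5/5 = 113.4000° = 1.979203 rad
cos θ = -0.397148, sin θ = 0.917755 (intermediates below are computed at full precision and shown rounded to 5 d.p.)
v1: (-5,4.5) → rotate → (-2.14416,-6.37594) → ×s → (-4.98088,-14.81131) → (-4.98,-14.81)
v2: (-4.5,2) → rotate → (-0.04834,-4.92419) → ×s → (-0.11230,-11.43890) → (-0.11,-11.44)
v3: (-0.5,-3.5) → rotate → (3.41072,0.93114) → ×s → (7.92309,2.16304) → (7.92,2.16)
v4: (2.5,1.5) → rotate → (-2.36950,1.69866) → ×s → (-5.50435,3.94600) → (-5.50,3.95)
v5: (-0.5,4) → rotate → (-3.47244,-2.04747) → ×s → (-8.06649,-4.75627) → (-8.07,-4.76)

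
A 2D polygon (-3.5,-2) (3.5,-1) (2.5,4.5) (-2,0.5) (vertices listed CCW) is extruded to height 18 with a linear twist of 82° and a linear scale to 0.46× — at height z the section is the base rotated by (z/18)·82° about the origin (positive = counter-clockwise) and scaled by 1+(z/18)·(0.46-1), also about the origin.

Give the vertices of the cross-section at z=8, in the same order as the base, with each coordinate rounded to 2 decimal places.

Cross-section at z=8: (-1.24,-2.80) (2.59,0.97) (-0.50,3.88) (-1.45,-0.60)

t = z/height = 8/18 = 0.444444
s = 1 + (scale-1)·z/height = 1 + (0.46-1)·8/18 = 0.760000
θ = twist·z/height = 82°·8/18 = 36.4444° = 0.636076 rad
cos θ = 0.804433, sin θ = 0.594043 (intermediates below are computed at full precision and shown rounded to 5 d.p.)
v1: (-3.5,-2) → rotate → (-1.62743,-3.68802) → ×s → (-1.23685,-2.80289) → (-1.24,-2.80)
v2: (3.5,-1) → rotate → (3.40956,1.27472) → ×s → (2.59127,0.96879) → (2.59,0.97)
v3: (2.5,4.5) → rotate → (-0.66211,5.10506) → ×s → (-0.50320,3.87984) → (-0.50,3.88)
v4: (-2,0.5) → rotate → (-1.90589,-0.78587) → ×s → (-1.44847,-0.59726) → (-1.45,-0.60)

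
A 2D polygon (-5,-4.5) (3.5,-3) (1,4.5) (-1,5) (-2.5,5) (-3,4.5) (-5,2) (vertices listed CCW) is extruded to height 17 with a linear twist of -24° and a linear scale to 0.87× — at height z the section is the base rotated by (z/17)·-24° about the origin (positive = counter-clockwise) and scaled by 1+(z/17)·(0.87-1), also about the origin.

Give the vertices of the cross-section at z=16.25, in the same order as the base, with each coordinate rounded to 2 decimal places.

Cross-section at z=16.25: (-5.57,-1.92) (1.80,-3.61) (2.34,3.29) (0.90,4.37) (-0.31,4.89) (-0.88,4.65) (-3.35,3.32)

t = z/height = 16.25/17 = 0.955882
s = 1 + (scale-1)·z/height = 1 + (0.87-1)·16.25/17 = 0.875735
θ = twist·z/height = -24°·16.25/17 = -22.9412° = -0.400399 rad
cos θ = 0.920906, sin θ = -0.389786 (intermediates below are computed at full precision and shown rounded to 5 d.p.)
v1: (-5,-4.5) → rotate → (-6.35856,-2.19515) → ×s → (-5.56842,-1.92237) → (-5.57,-1.92)
v2: (3.5,-3) → rotate → (2.05381,-4.12697) → ×s → (1.79860,-3.61413) → (1.80,-3.61)
v3: (1,4.5) → rotate → (2.67494,3.75429) → ×s → (2.34254,3.28776) → (2.34,3.29)
v4: (-1,5) → rotate → (1.02802,4.99431) → ×s → (0.90028,4.37370) → (0.90,4.37)
v5: (-2.5,5) → rotate → (-0.35333,5.57899) → ×s → (-0.30943,4.88572) → (-0.31,4.89)
v6: (-3,4.5) → rotate → (-1.00868,5.31343) → ×s → (-0.88334,4.65316) → (-0.88,4.65)
v7: (-5,2) → rotate → (-3.82496,3.79074) → ×s → (-3.34965,3.31969) → (-3.35,3.32)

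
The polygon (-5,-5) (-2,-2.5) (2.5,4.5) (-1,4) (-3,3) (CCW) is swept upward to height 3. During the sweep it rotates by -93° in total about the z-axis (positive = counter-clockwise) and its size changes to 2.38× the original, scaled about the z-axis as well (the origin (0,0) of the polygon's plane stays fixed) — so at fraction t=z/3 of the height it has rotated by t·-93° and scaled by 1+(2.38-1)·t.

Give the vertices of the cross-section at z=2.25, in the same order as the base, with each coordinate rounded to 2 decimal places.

Cross-section at z=2.25: (-13.07,6.02) (-6.18,2.06) (10.35,-1.60) (6.93,4.73) (3.61,7.84)

t = z/height = 2.25/3 = 0.75
s = 1 + (scale-1)·z/height = 1 + (2.38-1)·2.25/3 = 2.035000
θ = twist·z/height = -93°·2.25/3 = -69.7500° = -1.217367 rad
cos θ = 0.346117, sin θ = -0.938191 (intermediates below are computed at full precision and shown rounded to 5 d.p.)
v1: (-5,-5) → rotate → (-6.42154,2.96037) → ×s → (-13.06784,6.02436) → (-13.07,6.02)
v2: (-2,-2.5) → rotate → (-3.03771,1.01109) → ×s → (-6.18174,2.05757) → (-6.18,2.06)
v3: (2.5,4.5) → rotate → (5.08715,-0.78795) → ×s → (10.35236,-1.60348) → (10.35,-1.60)
v4: (-1,4) → rotate → (3.40665,2.32266) → ×s → (6.93253,4.72661) → (6.93,4.73)
v5: (-3,3) → rotate → (1.77622,3.85293) → ×s → (3.61461,7.84070) → (3.61,7.84)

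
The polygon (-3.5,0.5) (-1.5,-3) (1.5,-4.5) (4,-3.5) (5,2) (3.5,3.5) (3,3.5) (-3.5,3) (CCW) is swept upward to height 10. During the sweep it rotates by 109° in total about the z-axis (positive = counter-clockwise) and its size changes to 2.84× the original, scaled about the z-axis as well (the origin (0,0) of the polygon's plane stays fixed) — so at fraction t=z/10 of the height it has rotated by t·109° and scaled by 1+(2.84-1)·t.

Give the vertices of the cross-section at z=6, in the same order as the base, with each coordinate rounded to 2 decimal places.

t = z/height = 6/10 = 0.6
s = 1 + (scale-1)·z/height = 1 + (2.84-1)·6/10 = 2.104000
θ = twist·z/height = 109°·6/10 = 65.4000° = 1.141445 rad
cos θ = 0.416281, sin θ = 0.909236 (intermediates below are computed at full precision and shown rounded to 5 d.p.)
v1: (-3.5,0.5) → rotate → (-1.91160,-2.97419) → ×s → (-4.02201,-6.25769) → (-4.02,-6.26)
v2: (-1.5,-3) → rotate → (2.10329,-2.61270) → ×s → (4.42532,-5.49711) → (4.43,-5.50)
v3: (1.5,-4.5) → rotate → (4.71598,-0.50941) → ×s → (9.92243,-1.07180) → (9.92,-1.07)
v4: (4,-3.5) → rotate → (4.84745,2.17996) → ×s → (10.19903,4.58664) → (10.20,4.59)
v5: (5,2) → rotate → (0.26293,5.37874) → ×s → (0.55321,11.31687) → (0.55,11.32)
v6: (3.5,3.5) → rotate → (-1.72534,4.63931) → ×s → (-3.63012,9.76111) → (-3.63,9.76)
v7: (3,3.5) → rotate → (-1.93348,4.18469) → ×s → (-4.06805,8.80459) → (-4.07,8.80)
v8: (-3.5,3) → rotate → (-4.18469,-1.93348) → ×s → (-8.80459,-4.06805) → (-8.80,-4.07)

Cross-section at z=6: (-4.02,-6.26) (4.43,-5.50) (9.92,-1.07) (10.20,4.59) (0.55,11.32) (-3.63,9.76) (-4.07,8.80) (-8.80,-4.07)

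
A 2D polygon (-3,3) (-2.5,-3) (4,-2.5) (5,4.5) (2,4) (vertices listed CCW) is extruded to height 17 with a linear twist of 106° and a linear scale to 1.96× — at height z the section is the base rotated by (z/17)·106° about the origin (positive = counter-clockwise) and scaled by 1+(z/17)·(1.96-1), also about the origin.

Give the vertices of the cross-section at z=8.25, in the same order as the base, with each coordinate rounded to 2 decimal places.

Cross-section at z=8.25: (-6.18,-0.70) (1.15,-5.61) (6.52,2.30) (-0.59,9.84) (-2.76,5.95)

t = z/height = 8.25/17 = 0.485294
s = 1 + (scale-1)·z/height = 1 + (1.96-1)·8.25/17 = 1.465882
θ = twist·z/height = 106°·8.25/17 = 51.4412° = 0.897818 rad
cos θ = 0.623318, sin θ = 0.781969 (intermediates below are computed at full precision and shown rounded to 5 d.p.)
v1: (-3,3) → rotate → (-4.21586,-0.47595) → ×s → (-6.17995,-0.69769) → (-6.18,-0.70)
v2: (-2.5,-3) → rotate → (0.78761,-3.82487) → ×s → (1.15455,-5.60682) → (1.15,-5.61)
v3: (4,-2.5) → rotate → (4.44819,1.56958) → ×s → (6.52053,2.30082) → (6.52,2.30)
v4: (5,4.5) → rotate → (-0.40227,6.71477) → ×s → (-0.58968,9.84307) → (-0.59,9.84)
v5: (2,4) → rotate → (-1.88124,4.05721) → ×s → (-2.75767,5.94739) → (-2.76,5.95)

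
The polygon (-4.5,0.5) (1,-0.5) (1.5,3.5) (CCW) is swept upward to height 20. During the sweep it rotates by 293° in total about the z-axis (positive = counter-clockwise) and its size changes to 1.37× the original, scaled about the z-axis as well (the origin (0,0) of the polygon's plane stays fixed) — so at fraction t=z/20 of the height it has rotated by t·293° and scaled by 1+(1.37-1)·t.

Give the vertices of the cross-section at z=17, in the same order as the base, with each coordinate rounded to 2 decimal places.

t = z/height = 17/20 = 0.85
s = 1 + (scale-1)·z/height = 1 + (1.37-1)·17/20 = 1.314500
θ = twist·z/height = 293°·17/20 = 249.0500° = 4.346743 rad
cos θ = -0.357553, sin θ = -0.933893 (intermediates below are computed at full precision and shown rounded to 5 d.p.)
v1: (-4.5,0.5) → rotate → (2.07594,4.02374) → ×s → (2.72882,5.28921) → (2.73,5.29)
v2: (1,-0.5) → rotate → (-0.82450,-0.75512) → ×s → (-1.08380,-0.99260) → (-1.08,-0.99)
v3: (1.5,3.5) → rotate → (2.73230,-2.65228) → ×s → (3.59160,-3.48642) → (3.59,-3.49)

Cross-section at z=17: (2.73,5.29) (-1.08,-0.99) (3.59,-3.49)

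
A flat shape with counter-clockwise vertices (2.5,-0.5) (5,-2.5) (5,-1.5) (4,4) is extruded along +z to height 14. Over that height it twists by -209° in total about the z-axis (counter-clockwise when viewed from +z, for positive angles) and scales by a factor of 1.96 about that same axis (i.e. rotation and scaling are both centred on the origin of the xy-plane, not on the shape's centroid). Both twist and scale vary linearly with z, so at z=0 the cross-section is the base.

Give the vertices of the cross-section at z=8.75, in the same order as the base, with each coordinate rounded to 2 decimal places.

t = z/height = 8.75/14 = 0.625
s = 1 + (scale-1)·z/height = 1 + (1.96-1)·8.75/14 = 1.600000
θ = twist·z/height = -209°·8.75/14 = -130.6250° = -2.279836 rad
cos θ = -0.651105, sin θ = -0.758987 (intermediates below are computed at full precision and shown rounded to 5 d.p.)
v1: (2.5,-0.5) → rotate → (-2.00726,-1.57192) → ×s → (-3.21161,-2.51506) → (-3.21,-2.52)
v2: (5,-2.5) → rotate → (-5.15300,-2.16717) → ×s → (-8.24479,-3.46748) → (-8.24,-3.47)
v3: (5,-1.5) → rotate → (-4.39401,-2.81828) → ×s → (-7.03041,-4.50925) → (-7.03,-4.51)
v4: (4,4) → rotate → (0.43153,-5.64037) → ×s → (0.69044,-9.02459) → (0.69,-9.02)

Cross-section at z=8.75: (-3.21,-2.52) (-8.24,-3.47) (-7.03,-4.51) (0.69,-9.02)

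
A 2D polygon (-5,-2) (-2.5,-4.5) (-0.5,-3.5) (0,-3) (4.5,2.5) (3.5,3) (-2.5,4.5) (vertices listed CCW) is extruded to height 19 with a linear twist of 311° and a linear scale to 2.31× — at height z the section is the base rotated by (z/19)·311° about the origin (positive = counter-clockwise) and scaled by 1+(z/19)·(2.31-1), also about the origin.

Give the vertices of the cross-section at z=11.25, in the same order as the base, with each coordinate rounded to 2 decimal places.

t = z/height = 11.25/19 = 0.592105
s = 1 + (scale-1)·z/height = 1 + (2.31-1)·11.25/19 = 1.775658
θ = twist·z/height = 311°·11.25/19 = 184.1447° = 3.213932 rad
cos θ = -0.997385, sin θ = -0.072276 (intermediates below are computed at full precision and shown rounded to 5 d.p.)
v1: (-5,-2) → rotate → (4.84237,2.35615) → ×s → (8.59839,4.18372) → (8.60,4.18)
v2: (-2.5,-4.5) → rotate → (2.16822,4.66892) → ×s → (3.85001,8.29041) → (3.85,8.29)
v3: (-0.5,-3.5) → rotate → (0.24573,3.52698) → ×s → (0.43632,6.26272) → (0.44,6.26)
v4: (0,-3) → rotate → (-0.21683,2.99215) → ×s → (-0.38501,5.31304) → (-0.39,5.31)
v5: (4.5,2.5) → rotate → (-4.30754,-2.81870) → ×s → (-7.64872,-5.00506) → (-7.65,-5.01)
v6: (3.5,3) → rotate → (-3.27402,-3.24512) → ×s → (-5.81354,-5.76222) → (-5.81,-5.76)
v7: (-2.5,4.5) → rotate → (2.81870,-4.30754) → ×s → (5.00506,-7.64872) → (5.01,-7.65)

Cross-section at z=11.25: (8.60,4.18) (3.85,8.29) (0.44,6.26) (-0.39,5.31) (-7.65,-5.01) (-5.81,-5.76) (5.01,-7.65)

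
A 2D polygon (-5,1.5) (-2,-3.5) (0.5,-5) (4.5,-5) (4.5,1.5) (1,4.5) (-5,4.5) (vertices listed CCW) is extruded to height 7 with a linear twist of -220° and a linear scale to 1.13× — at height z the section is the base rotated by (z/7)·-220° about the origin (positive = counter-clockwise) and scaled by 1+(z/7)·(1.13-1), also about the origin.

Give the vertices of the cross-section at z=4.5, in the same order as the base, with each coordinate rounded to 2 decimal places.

t = z/height = 4.5/7 = 0.642857
s = 1 + (scale-1)·z/height = 1 + (1.13-1)·4.5/7 = 1.083571
θ = twist·z/height = -220°·4.5/7 = -141.4286° = -2.468394 rad
cos θ = -0.781831, sin θ = -0.623490 (intermediates below are computed at full precision and shown rounded to 5 d.p.)
v1: (-5,1.5) → rotate → (4.84439,1.94470) → ×s → (5.24924,2.10722) → (5.25,2.11)
v2: (-2,-3.5) → rotate → (-0.61855,3.98339) → ×s → (-0.67024,4.31629) → (-0.67,4.32)
v3: (0.5,-5) → rotate → (-3.50836,3.59741) → ×s → (-3.80156,3.89805) → (-3.80,3.90)
v4: (4.5,-5) → rotate → (-6.63569,1.10345) → ×s → (-7.19024,1.19567) → (-7.19,1.20)
v5: (4.5,1.5) → rotate → (-2.58301,-3.97845) → ×s → (-2.79887,-4.31094) → (-2.80,-4.31)
v6: (1,4.5) → rotate → (2.02387,-4.14173) → ×s → (2.19301,-4.48786) → (2.19,-4.49)
v7: (-5,4.5) → rotate → (6.71486,-0.40079) → ×s → (7.27603,-0.43429) → (7.28,-0.43)

Cross-section at z=4.5: (5.25,2.11) (-0.67,4.32) (-3.80,3.90) (-7.19,1.20) (-2.80,-4.31) (2.19,-4.49) (7.28,-0.43)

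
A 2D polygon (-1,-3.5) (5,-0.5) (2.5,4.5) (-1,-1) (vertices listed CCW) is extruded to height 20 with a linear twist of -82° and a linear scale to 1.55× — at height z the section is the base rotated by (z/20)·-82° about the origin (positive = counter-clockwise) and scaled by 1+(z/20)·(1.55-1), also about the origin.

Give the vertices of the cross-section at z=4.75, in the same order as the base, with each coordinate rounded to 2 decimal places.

t = z/height = 4.75/20 = 0.2375
s = 1 + (scale-1)·z/height = 1 + (1.55-1)·4.75/20 = 1.130625
θ = twist·z/height = -82°·4.75/20 = -19.4750° = -0.339903 rad
cos θ = 0.942787, sin θ = -0.333396 (intermediates below are computed at full precision and shown rounded to 5 d.p.)
v1: (-1,-3.5) → rotate → (-2.10967,-2.96636) → ×s → (-2.38525,-3.35384) → (-2.39,-3.35)
v2: (5,-0.5) → rotate → (4.54724,-2.13837) → ×s → (5.14122,-2.41770) → (5.14,-2.42)
v3: (2.5,4.5) → rotate → (3.85725,3.40905) → ×s → (4.36110,3.85436) → (4.36,3.85)
v4: (-1,-1) → rotate → (-1.27618,-0.60939) → ×s → (-1.44288,-0.68899) → (-1.44,-0.69)

Cross-section at z=4.75: (-2.39,-3.35) (5.14,-2.42) (4.36,3.85) (-1.44,-0.69)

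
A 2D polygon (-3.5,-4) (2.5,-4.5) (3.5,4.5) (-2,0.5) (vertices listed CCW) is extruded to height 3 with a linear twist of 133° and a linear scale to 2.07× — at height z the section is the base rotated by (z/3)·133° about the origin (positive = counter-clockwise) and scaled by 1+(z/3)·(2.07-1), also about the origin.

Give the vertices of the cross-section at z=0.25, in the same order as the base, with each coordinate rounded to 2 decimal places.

Cross-section at z=0.25: (-2.90,-5.01) (3.61,-4.29) (2.80,5.54) (-2.24,0.12)

t = z/height = 0.25/3 = 0.0833333
s = 1 + (scale-1)·z/height = 1 + (2.07-1)·0.25/3 = 1.089167
θ = twist·z/height = 133°·0.25/3 = 11.0833° = 0.193441 rad
cos θ = 0.981349, sin θ = 0.192237 (intermediates below are computed at full precision and shown rounded to 5 d.p.)
v1: (-3.5,-4) → rotate → (-2.66577,-4.59822) → ×s → (-2.90347,-5.00823) → (-2.90,-5.01)
v2: (2.5,-4.5) → rotate → (3.31844,-3.93548) → ×s → (3.61433,-4.28639) → (3.61,-4.29)
v3: (3.5,4.5) → rotate → (2.56966,5.08890) → ×s → (2.79878,5.54266) → (2.80,5.54)
v4: (-2,0.5) → rotate → (-2.05882,0.10620) → ×s → (-2.24239,0.11567) → (-2.24,0.12)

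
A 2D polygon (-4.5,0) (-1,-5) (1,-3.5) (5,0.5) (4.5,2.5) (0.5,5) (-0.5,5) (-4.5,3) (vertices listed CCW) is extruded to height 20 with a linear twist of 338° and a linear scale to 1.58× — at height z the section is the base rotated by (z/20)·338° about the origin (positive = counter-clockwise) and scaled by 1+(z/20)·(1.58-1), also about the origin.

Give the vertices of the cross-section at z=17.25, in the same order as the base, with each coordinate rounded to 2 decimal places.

Cross-section at z=17.25: (-2.48,6.28) (-7.53,-1.36) (-4.33,-3.32) (3.45,-6.70) (5.97,-4.90) (7.25,2.05) (6.70,3.45) (1.71,7.93)

t = z/height = 17.25/20 = 0.8625
s = 1 + (scale-1)·z/height = 1 + (1.58-1)·17.25/20 = 1.500250
θ = twist·z/height = 338°·17.25/20 = 291.5250° = 5.088071 rad
cos θ = 0.366907, sin θ = -0.930258 (intermediates below are computed at full precision and shown rounded to 5 d.p.)
v1: (-4.5,0) → rotate → (-1.65108,4.18616) → ×s → (-2.47704,6.28029) → (-2.48,6.28)
v2: (-1,-5) → rotate → (-5.01819,-0.90428) → ×s → (-7.52855,-1.35664) → (-7.53,-1.36)
v3: (1,-3.5) → rotate → (-2.88899,-2.21443) → ×s → (-4.33421,-3.32220) → (-4.33,-3.32)
v4: (5,0.5) → rotate → (2.29966,-4.46783) → ×s → (3.45007,-6.70287) → (3.45,-6.70)
v5: (4.5,2.5) → rotate → (3.97673,-3.26889) → ×s → (5.96608,-4.90415) → (5.97,-4.90)
v6: (0.5,5) → rotate → (4.83474,1.36941) → ×s → (7.25332,2.05445) → (7.25,2.05)
v7: (-0.5,5) → rotate → (4.46783,2.29966) → ×s → (6.70287,3.45007) → (6.70,3.45)
v8: (-4.5,3) → rotate → (1.13969,5.28688) → ×s → (1.70982,7.93164) → (1.71,7.93)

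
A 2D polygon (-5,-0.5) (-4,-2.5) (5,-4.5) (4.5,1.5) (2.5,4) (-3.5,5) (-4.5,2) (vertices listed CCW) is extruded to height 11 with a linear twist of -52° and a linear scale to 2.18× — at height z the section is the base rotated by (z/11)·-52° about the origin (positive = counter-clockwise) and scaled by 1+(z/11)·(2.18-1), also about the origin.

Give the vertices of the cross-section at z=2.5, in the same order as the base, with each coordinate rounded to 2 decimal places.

Cross-section at z=2.5: (-6.34,0.68) (-5.61,-2.06) (5.04,-6.88) (5.98,0.69) (4.14,4.32) (-3.05,7.12) (-5.07,3.65)

t = z/height = 2.5/11 = 0.227273
s = 1 + (scale-1)·z/height = 1 + (2.18-1)·2.5/11 = 1.268182
θ = twist·z/height = -52°·2.5/11 = -11.8182° = -0.206266 rad
cos θ = 0.978802, sin θ = -0.204807 (intermediates below are computed at full precision and shown rounded to 5 d.p.)
v1: (-5,-0.5) → rotate → (-4.99642,0.53463) → ×s → (-6.33636,0.67801) → (-6.34,0.68)
v2: (-4,-2.5) → rotate → (-4.42723,-1.62778) → ×s → (-5.61453,-2.06432) → (-5.61,-2.06)
v3: (5,-4.5) → rotate → (3.97238,-5.42864) → ×s → (5.03770,-6.88451) → (5.04,-6.88)
v4: (4.5,1.5) → rotate → (4.71182,0.54657) → ×s → (5.97545,0.69315) → (5.98,0.69)
v5: (2.5,4) → rotate → (3.26623,3.40319) → ×s → (4.14218,4.31587) → (4.14,4.32)
v6: (-3.5,5) → rotate → (-2.40178,5.61084) → ×s → (-3.04589,7.11556) → (-3.05,7.12)
v7: (-4.5,2) → rotate → (-3.99500,2.87923) → ×s → (-5.06638,3.65139) → (-5.07,3.65)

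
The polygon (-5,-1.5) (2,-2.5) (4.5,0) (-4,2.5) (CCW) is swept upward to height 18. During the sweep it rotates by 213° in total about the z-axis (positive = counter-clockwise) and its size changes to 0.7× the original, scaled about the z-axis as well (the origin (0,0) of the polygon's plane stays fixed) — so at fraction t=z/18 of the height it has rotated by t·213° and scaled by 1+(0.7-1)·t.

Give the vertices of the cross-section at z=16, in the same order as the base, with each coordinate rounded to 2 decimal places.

Cross-section at z=16: (3.44,1.68) (-1.74,1.57) (-3.26,-0.54) (3.19,-1.33)

t = z/height = 16/18 = 0.888889
s = 1 + (scale-1)·z/height = 1 + (0.7-1)·16/18 = 0.733333
θ = twist·z/height = 213°·16/18 = 189.3333° = 3.304490 rad
cos θ = -0.986762, sin θ = -0.162178 (intermediates below are computed at full precision and shown rounded to 5 d.p.)
v1: (-5,-1.5) → rotate → (4.69054,2.29103) → ×s → (3.43973,1.68009) → (3.44,1.68)
v2: (2,-2.5) → rotate → (-2.37897,2.14255) → ×s → (-1.74458,1.57120) → (-1.74,1.57)
v3: (4.5,0) → rotate → (-4.44043,-0.72980) → ×s → (-3.25631,-0.53519) → (-3.26,-0.54)
v4: (-4,2.5) → rotate → (4.35249,-1.81819) → ×s → (3.19183,-1.33334) → (3.19,-1.33)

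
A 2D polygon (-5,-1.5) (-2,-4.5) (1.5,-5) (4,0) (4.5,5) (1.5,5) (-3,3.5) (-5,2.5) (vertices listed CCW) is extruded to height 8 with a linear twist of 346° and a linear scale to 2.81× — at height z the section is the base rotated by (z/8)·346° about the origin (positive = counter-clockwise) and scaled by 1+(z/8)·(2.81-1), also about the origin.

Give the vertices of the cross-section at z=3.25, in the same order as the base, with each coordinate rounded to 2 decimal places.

t = z/height = 3.25/8 = 0.40625
s = 1 + (scale-1)·z/height = 1 + (2.81-1)·3.25/8 = 1.735313
θ = twist·z/height = 346°·3.25/8 = 140.5625° = 2.453278 rad
cos θ = -0.772318, sin θ = 0.635236 (intermediates below are computed at full precision and shown rounded to 5 d.p.)
v1: (-5,-1.5) → rotate → (4.81444,-2.01770) → ×s → (8.35457,-3.50135) → (8.35,-3.50)
v2: (-2,-4.5) → rotate → (4.40320,2.20496) → ×s → (7.64093,3.82629) → (7.64,3.83)
v3: (1.5,-5) → rotate → (2.01770,4.81444) → ×s → (3.50135,8.35457) → (3.50,8.35)
v4: (4,0) → rotate → (-3.08927,2.54094) → ×s → (-5.36085,4.40933) → (-5.36,4.41)
v5: (4.5,5) → rotate → (-6.65161,-1.00303) → ×s → (-11.54262,-1.74057) → (-11.54,-1.74)
v6: (1.5,5) → rotate → (-4.33466,-2.90874) → ×s → (-7.52199,-5.04757) → (-7.52,-5.05)
v7: (-3,3.5) → rotate → (0.09363,-4.60882) → ×s → (0.16247,-7.99775) → (0.16,-8.00)
v8: (-5,2.5) → rotate → (2.27350,-5.10698) → ×s → (3.94523,-8.86220) → (3.95,-8.86)

Cross-section at z=3.25: (8.35,-3.50) (7.64,3.83) (3.50,8.35) (-5.36,4.41) (-11.54,-1.74) (-7.52,-5.05) (0.16,-8.00) (3.95,-8.86)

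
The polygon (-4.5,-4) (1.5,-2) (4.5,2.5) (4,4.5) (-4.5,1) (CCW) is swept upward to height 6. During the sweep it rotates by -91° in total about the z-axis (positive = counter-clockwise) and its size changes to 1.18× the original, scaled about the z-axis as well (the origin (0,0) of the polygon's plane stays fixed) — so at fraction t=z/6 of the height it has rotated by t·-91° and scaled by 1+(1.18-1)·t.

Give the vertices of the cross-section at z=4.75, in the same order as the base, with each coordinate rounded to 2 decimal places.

t = z/height = 4.75/6 = 0.791667
s = 1 + (scale-1)·z/height = 1 + (1.18-1)·4.75/6 = 1.142500
θ = twist·z/height = -91°·4.75/6 = -72.0417° = -1.257364 rad
cos θ = 0.308325, sin θ = -0.951281 (intermediates below are computed at full precision and shown rounded to 5 d.p.)
v1: (-4.5,-4) → rotate → (-5.19259,3.04746) → ×s → (-5.93253,3.48173) → (-5.93,3.48)
v2: (1.5,-2) → rotate → (-1.44007,-2.04357) → ×s → (-1.64528,-2.33478) → (-1.65,-2.33)
v3: (4.5,2.5) → rotate → (3.76567,-3.50995) → ×s → (4.30227,-4.01012) → (4.30,-4.01)
v4: (4,4.5) → rotate → (5.51407,-2.41766) → ×s → (6.29982,-2.76218) → (6.30,-2.76)
v5: (-4.5,1) → rotate → (-0.43618,4.58909) → ×s → (-0.49834,5.24304) → (-0.50,5.24)

Cross-section at z=4.75: (-5.93,3.48) (-1.65,-2.33) (4.30,-4.01) (6.30,-2.76) (-0.50,5.24)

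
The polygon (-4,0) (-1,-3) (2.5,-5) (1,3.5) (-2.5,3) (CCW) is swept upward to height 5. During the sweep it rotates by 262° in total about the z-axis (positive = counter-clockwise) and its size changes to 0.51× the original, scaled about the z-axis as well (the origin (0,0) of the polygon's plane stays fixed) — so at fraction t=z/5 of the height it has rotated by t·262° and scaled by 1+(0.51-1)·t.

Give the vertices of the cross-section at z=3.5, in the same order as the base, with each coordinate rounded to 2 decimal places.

Cross-section at z=3.5: (2.62,0.16) (0.54,2.01) (-1.83,3.18) (-0.52,-2.33) (1.76,-1.87)

t = z/height = 3.5/5 = 0.7
s = 1 + (scale-1)·z/height = 1 + (0.51-1)·3.5/5 = 0.657000
θ = twist·z/height = 262°·3.5/5 = 183.4000° = 3.200934 rad
cos θ = -0.998240, sin θ = -0.059306 (intermediates below are computed at full precision and shown rounded to 5 d.p.)
v1: (-4,0) → rotate → (3.99296,0.23723) → ×s → (2.62337,0.15586) → (2.62,0.16)
v2: (-1,-3) → rotate → (0.82032,3.05403) → ×s → (0.53895,2.00649) → (0.54,2.01)
v3: (2.5,-5) → rotate → (-2.79213,4.84293) → ×s → (-1.83443,3.18181) → (-1.83,3.18)
v4: (1,3.5) → rotate → (-0.79067,-3.55315) → ×s → (-0.51947,-2.33442) → (-0.52,-2.33)
v5: (-2.5,3) → rotate → (2.67352,-2.84645) → ×s → (1.75650,-1.87012) → (1.76,-1.87)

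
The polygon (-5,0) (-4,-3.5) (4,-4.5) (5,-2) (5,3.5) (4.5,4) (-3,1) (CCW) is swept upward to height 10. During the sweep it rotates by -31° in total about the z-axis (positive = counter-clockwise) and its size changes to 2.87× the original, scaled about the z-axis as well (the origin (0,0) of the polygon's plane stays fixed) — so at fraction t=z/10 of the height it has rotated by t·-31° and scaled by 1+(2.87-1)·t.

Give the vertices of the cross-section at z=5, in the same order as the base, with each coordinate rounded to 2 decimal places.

Cross-section at z=5: (-9.32,2.59) (-9.27,-4.46) (5.13,-10.46) (8.29,-6.31) (11.13,3.94) (10.46,5.13) (-5.08,3.42)

t = z/height = 5/10 = 0.5
s = 1 + (scale-1)·z/height = 1 + (2.87-1)·5/10 = 1.935000
θ = twist·z/height = -31°·5/10 = -15.5000° = -0.270526 rad
cos θ = 0.963630, sin θ = -0.267238 (intermediates below are computed at full precision and shown rounded to 5 d.p.)
v1: (-5,0) → rotate → (-4.81815,1.33619) → ×s → (-9.32312,2.58553) → (-9.32,2.59)
v2: (-4,-3.5) → rotate → (-4.78986,-2.30375) → ×s → (-9.26837,-4.45776) → (-9.27,-4.46)
v3: (4,-4.5) → rotate → (2.65195,-5.40529) → ×s → (5.13152,-10.45924) → (5.13,-10.46)
v4: (5,-2) → rotate → (4.28368,-3.26345) → ×s → (8.28891,-6.31478) → (8.29,-6.31)
v5: (5,3.5) → rotate → (5.75349,2.03651) → ×s → (11.13300,3.94066) → (11.13,3.94)
v6: (4.5,4) → rotate → (5.40529,2.65195) → ×s → (10.45924,5.13152) → (10.46,5.13)
v7: (-3,1) → rotate → (-2.62365,1.76535) → ×s → (-5.07677,3.41594) → (-5.08,3.42)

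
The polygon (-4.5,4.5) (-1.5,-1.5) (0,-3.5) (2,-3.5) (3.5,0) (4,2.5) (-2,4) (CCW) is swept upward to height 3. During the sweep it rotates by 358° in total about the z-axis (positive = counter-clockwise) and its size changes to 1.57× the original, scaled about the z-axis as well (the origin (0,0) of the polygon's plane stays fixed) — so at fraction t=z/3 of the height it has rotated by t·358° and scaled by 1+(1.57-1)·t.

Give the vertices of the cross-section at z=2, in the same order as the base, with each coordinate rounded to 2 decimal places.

t = z/height = 2/3 = 0.666667
s = 1 + (scale-1)·z/height = 1 + (1.57-1)·2/3 = 1.380000
θ = twist·z/height = 358°·2/3 = 238.6667° = 4.165519 rad
cos θ = -0.520016, sin θ = -0.854156 (intermediates below are computed at full precision and shown rounded to 5 d.p.)
v1: (-4.5,4.5) → rotate → (6.18378,1.50363) → ×s → (8.53361,2.07501) → (8.53,2.08)
v2: (-1.5,-1.5) → rotate → (-0.50121,2.06126) → ×s → (-0.69167,2.84454) → (-0.69,2.84)
v3: (0,-3.5) → rotate → (-2.98955,1.82006) → ×s → (-4.12558,2.51168) → (-4.13,2.51)
v4: (2,-3.5) → rotate → (-4.02958,0.11174) → ×s → (-5.56082,0.15421) → (-5.56,0.15)
v5: (3.5,0) → rotate → (-1.82006,-2.98955) → ×s → (-2.51168,-4.12558) → (-2.51,-4.13)
v6: (4,2.5) → rotate → (0.05533,-4.71667) → ×s → (0.07635,-6.50900) → (0.08,-6.51)
v7: (-2,4) → rotate → (4.45666,-0.37175) → ×s → (6.15019,-0.51302) → (6.15,-0.51)

Cross-section at z=2: (8.53,2.08) (-0.69,2.84) (-4.13,2.51) (-5.56,0.15) (-2.51,-4.13) (0.08,-6.51) (6.15,-0.51)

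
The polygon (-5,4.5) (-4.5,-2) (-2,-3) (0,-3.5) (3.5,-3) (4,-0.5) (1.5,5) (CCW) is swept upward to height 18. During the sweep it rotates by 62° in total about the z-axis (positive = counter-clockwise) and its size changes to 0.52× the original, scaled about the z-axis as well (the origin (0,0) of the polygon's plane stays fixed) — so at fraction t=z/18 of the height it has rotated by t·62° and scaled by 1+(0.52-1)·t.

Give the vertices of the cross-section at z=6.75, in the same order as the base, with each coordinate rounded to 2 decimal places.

Cross-section at z=6.75: (-5.22,1.77) (-2.74,-2.96) (-0.54,-2.91) (1.13,-2.64) (3.61,-1.13) (3.18,0.92) (-0.49,4.25)

t = z/height = 6.75/18 = 0.375
s = 1 + (scale-1)·z/height = 1 + (0.52-1)·6.75/18 = 0.820000
θ = twist·z/height = 62°·6.75/18 = 23.2500° = 0.405789 rad
cos θ = 0.918791, sin θ = 0.394744 (intermediates below are computed at full precision and shown rounded to 5 d.p.)
v1: (-5,4.5) → rotate → (-6.37030,2.16084) → ×s → (-5.22365,1.77189) → (-5.22,1.77)
v2: (-4.5,-2) → rotate → (-3.34507,-3.61393) → ×s → (-2.74296,-2.96342) → (-2.74,-2.96)
v3: (-2,-3) → rotate → (-0.65335,-3.54586) → ×s → (-0.53575,-2.90761) → (-0.54,-2.91)
v4: (0,-3.5) → rotate → (1.38160,-3.21577) → ×s → (1.13291,-2.63693) → (1.13,-2.64)
v5: (3.5,-3) → rotate → (4.40000,-1.37477) → ×s → (3.60800,-1.12731) → (3.61,-1.13)
v6: (4,-0.5) → rotate → (3.87254,1.11958) → ×s → (3.17548,0.91806) → (3.18,0.92)
v7: (1.5,5) → rotate → (-0.59553,5.18607) → ×s → (-0.48834,4.25258) → (-0.49,4.25)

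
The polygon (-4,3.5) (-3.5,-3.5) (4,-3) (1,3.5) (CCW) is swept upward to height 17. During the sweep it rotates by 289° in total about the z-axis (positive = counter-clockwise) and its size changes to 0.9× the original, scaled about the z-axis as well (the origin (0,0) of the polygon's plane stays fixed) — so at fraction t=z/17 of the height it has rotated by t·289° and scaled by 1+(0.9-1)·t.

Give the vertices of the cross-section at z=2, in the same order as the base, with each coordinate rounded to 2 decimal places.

Cross-section at z=2: (-5.21,0.66) (-0.93,-4.80) (4.93,-0.25) (-1.11,3.42)

t = z/height = 2/17 = 0.117647
s = 1 + (scale-1)·z/height = 1 + (0.9-1)·2/17 = 0.988235
θ = twist·z/height = 289°·2/17 = 34.0000° = 0.593412 rad
cos θ = 0.829038, sin θ = 0.559193 (intermediates below are computed at full precision and shown rounded to 5 d.p.)
v1: (-4,3.5) → rotate → (-5.27333,0.66486) → ×s → (-5.21129,0.65704) → (-5.21,0.66)
v2: (-3.5,-3.5) → rotate → (-0.94446,-4.85881) → ×s → (-0.93335,-4.80164) → (-0.93,-4.80)
v3: (4,-3) → rotate → (4.99373,-0.25034) → ×s → (4.93498,-0.24740) → (4.93,-0.25)
v4: (1,3.5) → rotate → (-1.12814,3.46082) → ×s → (-1.11487,3.42011) → (-1.11,3.42)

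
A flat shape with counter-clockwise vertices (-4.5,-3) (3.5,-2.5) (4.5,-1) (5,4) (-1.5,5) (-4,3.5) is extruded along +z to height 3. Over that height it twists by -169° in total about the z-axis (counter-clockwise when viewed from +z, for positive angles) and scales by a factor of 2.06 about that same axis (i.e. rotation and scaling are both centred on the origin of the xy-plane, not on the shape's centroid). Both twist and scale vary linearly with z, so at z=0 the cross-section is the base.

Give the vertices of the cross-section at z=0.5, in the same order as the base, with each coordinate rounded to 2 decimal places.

Cross-section at z=0.5: (-6.33,-0.61) (2.24,-4.54) (4.11,-3.54) (7.41,1.37) (1.22,6.02) (-2.21,5.85)

t = z/height = 0.5/3 = 0.166667
s = 1 + (scale-1)·z/height = 1 + (2.06-1)·0.5/3 = 1.176667
θ = twist·z/height = -169°·0.5/3 = -28.1667° = -0.491601 rad
cos θ = 0.881578, sin θ = -0.472038 (intermediates below are computed at full precision and shown rounded to 5 d.p.)
v1: (-4.5,-3) → rotate → (-5.38322,-0.52056) → ×s → (-6.33425,-0.61253) → (-6.33,-0.61)
v2: (3.5,-2.5) → rotate → (1.90543,-3.85608) → ×s → (2.24205,-4.53732) → (2.24,-4.54)
v3: (4.5,-1) → rotate → (3.49506,-3.00575) → ×s → (4.11253,-3.53676) → (4.11,-3.54)
v4: (5,4) → rotate → (6.29604,1.16612) → ×s → (7.40834,1.37214) → (7.41,1.37)
v5: (-1.5,5) → rotate → (1.03782,5.11595) → ×s → (1.22117,6.01977) → (1.22,6.02)
v6: (-4,3.5) → rotate → (-1.87418,4.97368) → ×s → (-2.20529,5.85236) → (-2.21,5.85)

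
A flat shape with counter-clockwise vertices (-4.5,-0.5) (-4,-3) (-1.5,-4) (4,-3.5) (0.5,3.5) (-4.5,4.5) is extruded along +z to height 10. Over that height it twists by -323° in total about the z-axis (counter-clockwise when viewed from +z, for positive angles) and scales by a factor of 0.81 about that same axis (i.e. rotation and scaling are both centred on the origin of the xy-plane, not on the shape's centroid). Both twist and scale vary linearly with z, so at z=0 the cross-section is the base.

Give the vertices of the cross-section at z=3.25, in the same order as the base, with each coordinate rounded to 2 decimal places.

t = z/height = 3.25/10 = 0.325
s = 1 + (scale-1)·z/height = 1 + (0.81-1)·3.25/10 = 0.938250
θ = twist·z/height = -323°·3.25/10 = -104.9750° = -1.832159 rad
cos θ = -0.258398, sin θ = -0.966039 (intermediates below are computed at full precision and shown rounded to 5 d.p.)
v1: (-4.5,-0.5) → rotate → (0.67977,4.47637) → ×s → (0.63779,4.19996) → (0.64,4.20)
v2: (-4,-3) → rotate → (-1.86453,4.63935) → ×s → (-1.74939,4.35287) → (-1.75,4.35)
v3: (-1.5,-4) → rotate → (-3.47656,2.48265) → ×s → (-3.26188,2.32934) → (-3.26,2.33)
v4: (4,-3.5) → rotate → (-4.41473,-2.95976) → ×s → (-4.14212,-2.77700) → (-4.14,-2.78)
v5: (0.5,3.5) → rotate → (3.25194,-1.38741) → ×s → (3.05113,-1.30174) → (3.05,-1.30)
v6: (-4.5,4.5) → rotate → (5.50996,3.18438) → ×s → (5.16972,2.98775) → (5.17,2.99)

Cross-section at z=3.25: (0.64,4.20) (-1.75,4.35) (-3.26,2.33) (-4.14,-2.78) (3.05,-1.30) (5.17,2.99)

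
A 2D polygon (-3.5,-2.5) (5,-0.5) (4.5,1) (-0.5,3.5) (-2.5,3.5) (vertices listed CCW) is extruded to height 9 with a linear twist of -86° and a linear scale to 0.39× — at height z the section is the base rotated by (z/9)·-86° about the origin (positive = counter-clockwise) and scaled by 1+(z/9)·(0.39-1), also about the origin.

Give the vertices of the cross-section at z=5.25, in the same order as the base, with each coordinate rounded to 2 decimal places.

t = z/height = 5.25/9 = 0.583333
s = 1 + (scale-1)·z/height = 1 + (0.39-1)·5.25/9 = 0.644167
θ = twist·z/height = -86°·5.25/9 = -50.1667° = -0.875574 rad
cos θ = 0.640557, sin θ = -0.767911 (intermediates below are computed at full precision and shown rounded to 5 d.p.)
v1: (-3.5,-2.5) → rotate → (-4.16173,1.08630) → ×s → (-2.68084,0.69976) → (-2.68,0.70)
v2: (5,-0.5) → rotate → (2.81883,-4.15983) → ×s → (1.81579,-2.67963) → (1.82,-2.68)
v3: (4.5,1) → rotate → (3.65042,-2.81504) → ×s → (2.35148,-1.81336) → (2.35,-1.81)
v4: (-0.5,3.5) → rotate → (2.36741,2.62590) → ×s → (1.52501,1.69152) → (1.53,1.69)
v5: (-2.5,3.5) → rotate → (1.08630,4.16173) → ×s → (0.69976,2.68084) → (0.70,2.68)

Cross-section at z=5.25: (-2.68,0.70) (1.82,-2.68) (2.35,-1.81) (1.53,1.69) (0.70,2.68)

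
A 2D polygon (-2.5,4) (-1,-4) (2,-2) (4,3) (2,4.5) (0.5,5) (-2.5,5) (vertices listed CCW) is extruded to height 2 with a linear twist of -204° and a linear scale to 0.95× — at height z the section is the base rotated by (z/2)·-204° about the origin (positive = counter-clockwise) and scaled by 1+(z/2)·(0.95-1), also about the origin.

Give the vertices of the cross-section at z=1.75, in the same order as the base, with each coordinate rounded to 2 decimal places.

Cross-section at z=1.75: (2.49,-3.76) (0.86,3.85) (-1.96,1.86) (-3.75,-2.97) (-1.80,-4.35) (-0.35,-4.79) (2.51,-4.72)

t = z/height = 1.75/2 = 0.875
s = 1 + (scale-1)·z/height = 1 + (0.95-1)·1.75/2 = 0.956250
θ = twist·z/height = -204°·1.75/2 = -178.5000° = -3.115413 rad
cos θ = -0.999657, sin θ = -0.026177 (intermediates below are computed at full precision and shown rounded to 5 d.p.)
v1: (-2.5,4) → rotate → (2.60385,-3.93319) → ×s → (2.48993,-3.76111) → (2.49,-3.76)
v2: (-1,-4) → rotate → (0.89495,4.02481) → ×s → (0.85580,3.84872) → (0.86,3.85)
v3: (2,-2) → rotate → (-2.05167,1.94696) → ×s → (-1.96191,1.86178) → (-1.96,1.86)
v4: (4,3) → rotate → (-3.92010,-3.10368) → ×s → (-3.74859,-2.96789) → (-3.75,-2.97)
v5: (2,4.5) → rotate → (-1.88152,-4.55081) → ×s → (-1.79920,-4.35171) → (-1.80,-4.35)
v6: (0.5,5) → rotate → (-0.36894,-5.01138) → ×s → (-0.35280,-4.79213) → (-0.35,-4.79)
v7: (-2.5,5) → rotate → (2.63003,-4.93284) → ×s → (2.51496,-4.71703) → (2.51,-4.72)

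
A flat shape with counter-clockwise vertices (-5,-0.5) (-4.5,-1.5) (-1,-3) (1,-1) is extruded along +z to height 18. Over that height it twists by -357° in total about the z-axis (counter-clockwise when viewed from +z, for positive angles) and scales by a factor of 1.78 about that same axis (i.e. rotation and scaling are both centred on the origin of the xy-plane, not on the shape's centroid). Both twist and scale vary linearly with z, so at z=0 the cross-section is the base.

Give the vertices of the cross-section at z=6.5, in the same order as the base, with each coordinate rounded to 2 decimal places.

t = z/height = 6.5/18 = 0.361111
s = 1 + (scale-1)·z/height = 1 + (1.78-1)·6.5/18 = 1.281667
θ = twist·z/height = -357°·6.5/18 = -128.9167° = -2.250020 rad
cos θ = -0.628189, sin θ = -0.778060 (intermediates below are computed at full precision and shown rounded to 5 d.p.)
v1: (-5,-0.5) → rotate → (2.75192,4.20440) → ×s → (3.52704,5.38864) → (3.53,5.39)
v2: (-4.5,-1.5) → rotate → (1.65976,4.44356) → ×s → (2.12726,5.69516) → (2.13,5.70)
v3: (-1,-3) → rotate → (-1.70599,2.66263) → ×s → (-2.18651,3.41260) → (-2.19,3.41)
v4: (1,-1) → rotate → (-1.40625,-0.14987) → ×s → (-1.80234,-0.19208) → (-1.80,-0.19)

Cross-section at z=6.5: (3.53,5.39) (2.13,5.70) (-2.19,3.41) (-1.80,-0.19)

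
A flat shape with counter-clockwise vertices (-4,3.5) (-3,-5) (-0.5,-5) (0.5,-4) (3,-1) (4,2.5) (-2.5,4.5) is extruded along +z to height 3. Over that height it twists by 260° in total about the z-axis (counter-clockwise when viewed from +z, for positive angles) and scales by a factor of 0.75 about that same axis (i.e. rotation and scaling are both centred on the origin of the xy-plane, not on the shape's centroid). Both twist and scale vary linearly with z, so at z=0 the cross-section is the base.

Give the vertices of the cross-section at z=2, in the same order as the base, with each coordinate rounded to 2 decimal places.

Cross-section at z=2: (2.97,-3.28) (2.97,3.85) (0.90,4.09) (-0.03,3.36) (-2.39,1.12) (-3.55,-1.68) (1.63,-3.97)

t = z/height = 2/3 = 0.666667
s = 1 + (scale-1)·z/height = 1 + (0.75-1)·2/3 = 0.833333
θ = twist·z/height = 260°·2/3 = 173.3333° = 3.025237 rad
cos θ = -0.993238, sin θ = 0.116093 (intermediates below are computed at full precision and shown rounded to 5 d.p.)
v1: (-4,3.5) → rotate → (3.56663,-3.94071) → ×s → (2.97219,-3.28392) → (2.97,-3.28)
v2: (-3,-5) → rotate → (3.56018,4.61791) → ×s → (2.96682,3.84826) → (2.97,3.85)
v3: (-0.5,-5) → rotate → (1.07708,4.90815) → ×s → (0.89757,4.09012) → (0.90,4.09)
v4: (0.5,-4) → rotate → (-0.03225,4.03100) → ×s → (-0.02687,3.35917) → (-0.03,3.36)
v5: (3,-1) → rotate → (-2.86362,1.34152) → ×s → (-2.38635,1.11793) → (-2.39,1.12)
v6: (4,2.5) → rotate → (-4.26319,-2.01872) → ×s → (-3.55265,-1.68227) → (-3.55,-1.68)
v7: (-2.5,4.5) → rotate → (1.96068,-4.75980) → ×s → (1.63390,-3.96650) → (1.63,-3.97)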